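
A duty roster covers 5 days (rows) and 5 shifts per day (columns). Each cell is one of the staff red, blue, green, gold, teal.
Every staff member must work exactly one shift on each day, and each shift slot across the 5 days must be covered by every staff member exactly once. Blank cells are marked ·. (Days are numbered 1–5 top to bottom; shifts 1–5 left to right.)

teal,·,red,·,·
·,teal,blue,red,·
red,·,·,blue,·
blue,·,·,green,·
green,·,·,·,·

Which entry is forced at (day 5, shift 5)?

Day 1, shift 4: day 1 has {red, teal} and shift 4 has {red, blue, green}, leaving only gold.
Day 2, shift 1: day 2 has {red, blue, teal} and shift 1 has {red, blue, green, teal}, leaving only gold.
Day 2, shift 5: day 2 has {red, blue, gold, teal} and shift 5 has {}, leaving only green.
Day 1, shift 5: day 1 has {red, gold, teal} and shift 5 has {green}, leaving only blue.
Day 1, shift 2: day 1 has {red, blue, gold, teal} and shift 2 has {teal}, leaving only green.
Day 3, shift 2: day 3 has {red, blue} and shift 2 has {green, teal}, leaving only gold.
Day 3, shift 5: day 3 has {red, blue, gold} and shift 5 has {blue, green}, leaving only teal.
Day 3, shift 3: day 3 has {red, blue, gold, teal} and shift 3 has {red, blue}, leaving only green.
Day 4, shift 2: day 4 has {blue, green} and shift 2 has {green, gold, teal}, leaving only red.
Day 4, shift 5: day 4 has {red, blue, green} and shift 5 has {blue, green, teal}, leaving only gold.
Day 5 already has {green} and shift 5 already has {blue, green, gold, teal}, so day 5, shift 5 must be red.

red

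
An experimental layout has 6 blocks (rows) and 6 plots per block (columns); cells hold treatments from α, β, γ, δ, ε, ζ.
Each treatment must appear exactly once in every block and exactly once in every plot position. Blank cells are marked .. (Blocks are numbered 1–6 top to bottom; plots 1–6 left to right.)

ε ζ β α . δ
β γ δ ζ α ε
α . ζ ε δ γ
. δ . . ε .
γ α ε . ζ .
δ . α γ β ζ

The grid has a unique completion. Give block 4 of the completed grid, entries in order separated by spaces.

ζ δ γ β ε α

Block 4, plot 1: block 4 has {δ, ε} and plot 1 has {α, β, γ, δ, ε}, leaving only ζ.
Block 4, plot 3: block 4 has {δ, ε, ζ} and plot 3 has {α, β, δ, ε, ζ}, leaving only γ.
Block 4, plot 4: block 4 has {γ, δ, ε, ζ} and plot 4 has {α, γ, ε, ζ}, leaving only β.
Block 4, plot 6: block 4 has {β, γ, δ, ε, ζ} and plot 6 has {γ, δ, ε, ζ}, leaving only α.
So block 4 reads: ζ δ γ β ε α.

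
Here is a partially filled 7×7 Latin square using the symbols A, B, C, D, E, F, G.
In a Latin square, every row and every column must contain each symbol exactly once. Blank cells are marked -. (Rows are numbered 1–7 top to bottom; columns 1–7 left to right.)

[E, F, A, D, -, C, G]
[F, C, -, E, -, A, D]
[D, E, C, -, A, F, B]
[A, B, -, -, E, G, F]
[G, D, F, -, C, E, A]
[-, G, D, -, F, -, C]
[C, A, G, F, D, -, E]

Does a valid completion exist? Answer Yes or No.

Row 4, column 3: row 4 together with column 3 already contain {A, B, C, D, E, F, G} — every symbol — so nothing can go there. The grid has no valid completion.

No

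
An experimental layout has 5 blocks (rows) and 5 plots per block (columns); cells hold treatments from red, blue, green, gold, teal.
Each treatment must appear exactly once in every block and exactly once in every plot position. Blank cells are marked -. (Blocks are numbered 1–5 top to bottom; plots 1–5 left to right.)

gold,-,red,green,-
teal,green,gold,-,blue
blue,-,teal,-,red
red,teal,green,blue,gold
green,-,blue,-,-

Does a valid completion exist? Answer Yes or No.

Block 1, plot 2: block 1 has {red, green, gold} and plot 2 has {green, teal}, so it must be blue.
Block 1, plot 5: block 1 has {red, blue, green, gold} and plot 5 has {red, blue, gold}, so it must be teal.
Now block 5, plot 5: block 5 together with plot 5 already contain {red, blue, green, gold, teal} — every symbol — so nothing can go there. The grid has no valid completion.

No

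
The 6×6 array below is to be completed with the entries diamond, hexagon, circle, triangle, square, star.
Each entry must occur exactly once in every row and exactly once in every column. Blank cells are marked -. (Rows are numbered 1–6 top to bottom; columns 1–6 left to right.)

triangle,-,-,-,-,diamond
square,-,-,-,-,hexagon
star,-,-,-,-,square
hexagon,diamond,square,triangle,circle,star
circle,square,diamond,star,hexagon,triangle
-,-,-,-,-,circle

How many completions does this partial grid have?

20

Row 1, column 2: eliminating its row and column leaves {hexagon, circle, star}.
Row 1, column 3: eliminating its row and column leaves {hexagon, circle, star}.
Row 1, column 4: eliminating its row and column leaves {hexagon, circle, square}.
Row 1, column 5: eliminating its row and column leaves {square, star}.
Row 2, column 2: eliminating its row and column leaves {circle, triangle, star}.
Row 2, column 3: eliminating its row and column leaves {circle, triangle, star}.
Row 2, column 4: eliminating its row and column leaves {diamond, circle}.
Row 2, column 5: eliminating its row and column leaves {diamond, triangle, star}.
Row 3, column 2: eliminating its row and column leaves {hexagon, circle, triangle}.
Row 3, column 3: eliminating its row and column leaves {hexagon, circle, triangle}.
Row 3, column 4: eliminating its row and column leaves {diamond, hexagon, circle}.
Row 3, column 5: eliminating its row and column leaves {diamond, triangle}.
Row 6, column 1: eliminating its row and column leaves {diamond}.
Row 6, column 2: eliminating its row and column leaves {hexagon, triangle, star}.
Row 6, column 3: eliminating its row and column leaves {hexagon, triangle, star}.
Row 6, column 4: eliminating its row and column leaves {diamond, hexagon, square}.
Row 6, column 5: eliminating its row and column leaves {diamond, triangle, square, star}.
Enumerating the assignments across these blanks that avoid any row or column repeat gives 20 completions.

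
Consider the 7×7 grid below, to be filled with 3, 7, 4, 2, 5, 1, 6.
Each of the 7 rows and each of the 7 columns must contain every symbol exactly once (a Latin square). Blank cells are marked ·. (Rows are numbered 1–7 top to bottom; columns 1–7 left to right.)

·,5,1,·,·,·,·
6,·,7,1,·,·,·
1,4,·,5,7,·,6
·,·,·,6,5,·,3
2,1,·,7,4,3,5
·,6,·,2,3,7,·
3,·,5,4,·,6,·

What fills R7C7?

7

Row 1, column 4: row 1 has {5, 1} and column 4 has {7, 4, 2, 5, 1, 6}, leaving only 3.
Row 2, column 5: row 2 has {7, 1, 6} and column 5 has {3, 7, 4, 5}, leaving only 2.
Row 1, column 5: row 1 has {3, 5, 1} and column 5 has {3, 7, 4, 2, 5}, leaving only 6.
Row 2, column 2: row 2 has {7, 2, 1, 6} and column 2 has {4, 5, 1, 6}, leaving only 3.
Row 2, column 7: row 2 has {3, 7, 2, 1, 6} and column 7 has {3, 5, 6}, leaving only 4.
Row 2, column 6: row 2 has {3, 7, 4, 2, 1, 6} and column 6 has {3, 7, 6}, leaving only 5.
Row 3, column 6: row 3 has {7, 4, 5, 1, 6} and column 6 has {3, 7, 5, 6}, leaving only 2.
Row 1, column 6: row 1 has {3, 5, 1, 6} and column 6 has {3, 7, 2, 5, 6}, leaving only 4.
Row 1, column 1: row 1 has {3, 4, 5, 1, 6} and column 1 has {3, 2, 1, 6}, leaving only 7.
Row 1, column 7: row 1 has {3, 7, 4, 5, 1, 6} and column 7 has {3, 4, 5, 6}, leaving only 2.
Row 3, column 3: row 3 has {7, 4, 2, 5, 1, 6} and column 3 has {7, 5, 1}, leaving only 3.
Row 4, column 1: row 4 has {3, 5, 6} and column 1 has {3, 7, 2, 1, 6}, leaving only 4.
Row 4, column 3: row 4 has {3, 4, 5, 6} and column 3 has {3, 7, 5, 1}, leaving only 2.
Row 4, column 2: row 4 has {3, 4, 2, 5, 6} and column 2 has {3, 4, 5, 1, 6}, leaving only 7.
Row 4, column 6: row 4 has {3, 7, 4, 2, 5, 6} and column 6 has {3, 7, 4, 2, 5, 6}, leaving only 1.
Row 5, column 3: row 5 has {3, 7, 4, 2, 5, 1} and column 3 has {3, 7, 2, 5, 1}, leaving only 6.
Row 6, column 1: row 6 has {3, 7, 2, 6} and column 1 has {3, 7, 4, 2, 1, 6}, leaving only 5.
Row 6, column 3: row 6 has {3, 7, 2, 5, 6} and column 3 has {3, 7, 2, 5, 1, 6}, leaving only 4.
Row 6, column 7: row 6 has {3, 7, 4, 2, 5, 6} and column 7 has {3, 4, 2, 5, 6}, leaving only 1.
Row 7 already has {3, 4, 5, 6} and column 7 already has {3, 4, 2, 5, 1, 6}, so row 7, column 7 must be 7.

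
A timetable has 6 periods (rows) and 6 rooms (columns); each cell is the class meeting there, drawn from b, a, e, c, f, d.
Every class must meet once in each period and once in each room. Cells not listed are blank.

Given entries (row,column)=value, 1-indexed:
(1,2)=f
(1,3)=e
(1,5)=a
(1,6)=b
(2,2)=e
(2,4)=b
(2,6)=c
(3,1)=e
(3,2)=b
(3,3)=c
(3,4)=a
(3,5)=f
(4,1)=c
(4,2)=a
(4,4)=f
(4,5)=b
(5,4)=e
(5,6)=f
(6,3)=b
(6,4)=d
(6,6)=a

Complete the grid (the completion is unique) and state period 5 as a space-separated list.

Period 1, room 1: period 1 has {b, a, e, f} and room 1 has {e, c}, leaving only d.
Period 1, room 4: period 1 has {b, a, e, f, d} and room 4 has {b, a, e, f, d}, leaving only c.
Period 2, room 5: period 2 has {b, e, c} and room 5 has {b, a, f}, leaving only d.
Period 5, room 5: period 5 has {e, f} and room 5 has {b, a, f, d}, leaving only c.
Period 5, room 2: period 5 has {e, c, f} and room 2 has {b, a, e, f}, leaving only d.
Period 5, room 3: period 5 has {e, c, f, d} and room 3 has {b, e, c}, leaving only a.
Period 5, room 1: period 5 has {a, e, c, f, d} and room 1 has {e, c, d}, leaving only b.
So period 5 reads: b d a e c f.

b d a e c f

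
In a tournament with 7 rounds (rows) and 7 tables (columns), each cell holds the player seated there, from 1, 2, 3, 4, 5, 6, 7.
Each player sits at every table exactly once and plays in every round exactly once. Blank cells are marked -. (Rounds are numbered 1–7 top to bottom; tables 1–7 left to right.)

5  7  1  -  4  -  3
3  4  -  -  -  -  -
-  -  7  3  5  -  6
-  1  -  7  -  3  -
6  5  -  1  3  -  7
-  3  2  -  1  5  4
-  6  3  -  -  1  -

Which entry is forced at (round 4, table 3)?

5

Round 3, table 2: round 3 has {3, 5, 6, 7} and table 2 has {1, 3, 4, 5, 6, 7}, leaving only 2.
Round 3, table 6: round 3 has {2, 3, 5, 6, 7} and table 6 has {1, 3, 5}, leaving only 4.
Round 3, table 1: round 3 has {2, 3, 4, 5, 6, 7} and table 1 has {3, 5, 6}, leaving only 1.
Round 5, table 3: round 5 has {1, 3, 5, 6, 7} and table 3 has {1, 2, 3, 7}, leaving only 4.
Round 5, table 6: round 5 has {1, 3, 4, 5, 6, 7} and table 6 has {1, 3, 4, 5}, leaving only 2.
Round 1, table 6: round 1 has {1, 3, 4, 5, 7} and table 6 has {1, 2, 3, 4, 5}, leaving only 6.
Round 1, table 4: round 1 has {1, 3, 4, 5, 6, 7} and table 4 has {1, 3, 7}, leaving only 2.
Round 2, table 6: round 2 has {3, 4} and table 6 has {1, 2, 3, 4, 5, 6}, leaving only 7.
Round 6, table 1: round 6 has {1, 2, 3, 4, 5} and table 1 has {1, 3, 5, 6}, leaving only 7.
Round 6, table 4: round 6 has {1, 2, 3, 4, 5, 7} and table 4 has {1, 2, 3, 7}, leaving only 6.
Round 2, table 4: round 2 has {3, 4, 7} and table 4 has {1, 2, 3, 6, 7}, leaving only 5.
Round 2, table 3: round 2 has {3, 4, 5, 7} and table 3 has {1, 2, 3, 4, 7}, leaving only 6.
Round 4 already has {1, 3, 7} and table 3 already has {1, 2, 3, 4, 6, 7}, so round 4, table 3 must be 5.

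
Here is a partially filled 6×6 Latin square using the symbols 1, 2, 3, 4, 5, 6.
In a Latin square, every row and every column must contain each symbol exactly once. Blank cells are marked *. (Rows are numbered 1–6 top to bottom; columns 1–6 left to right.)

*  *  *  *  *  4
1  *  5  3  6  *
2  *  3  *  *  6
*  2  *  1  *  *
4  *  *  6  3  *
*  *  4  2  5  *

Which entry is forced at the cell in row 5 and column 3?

Row 1, column 4: row 1 has {4} and column 4 has {1, 2, 3, 6}, leaving only 5.
Row 2, column 2: row 2 has {1, 3, 5, 6} and column 2 has {2}, leaving only 4.
Row 2, column 6: row 2 has {1, 3, 4, 5, 6} and column 6 has {4, 6}, leaving only 2.
Row 3, column 4: row 3 has {2, 3, 6} and column 4 has {1, 2, 3, 5, 6}, leaving only 4.
Row 3, column 5: row 3 has {2, 3, 4, 6} and column 5 has {3, 5, 6}, leaving only 1.
Row 1, column 5: row 1 has {4, 5} and column 5 has {1, 3, 5, 6}, leaving only 2.
Row 3, column 2: row 3 has {1, 2, 3, 4, 6} and column 2 has {2, 4}, leaving only 5.
Row 4, column 3: row 4 has {1, 2} and column 3 has {3, 4, 5}, leaving only 6.
Row 1, column 3: row 1 has {2, 4, 5} and column 3 has {3, 4, 5, 6}, leaving only 1.
Row 5 already has {3, 4, 6} and column 3 already has {1, 3, 4, 5, 6}, so row 5, column 3 must be 2.

2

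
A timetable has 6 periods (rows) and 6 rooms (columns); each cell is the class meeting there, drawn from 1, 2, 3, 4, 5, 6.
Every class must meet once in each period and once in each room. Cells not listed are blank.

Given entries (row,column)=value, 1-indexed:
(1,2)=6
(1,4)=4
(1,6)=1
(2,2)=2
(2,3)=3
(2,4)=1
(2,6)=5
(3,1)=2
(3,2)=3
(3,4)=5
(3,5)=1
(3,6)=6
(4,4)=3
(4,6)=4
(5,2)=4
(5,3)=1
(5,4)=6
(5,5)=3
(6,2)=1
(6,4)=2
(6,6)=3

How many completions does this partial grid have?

Period 1, room 1: eliminating its period and room leaves {3, 5}.
Period 1, room 3: eliminating its period and room leaves {2, 5}.
Period 1, room 5: eliminating its period and room leaves {2, 5}.
Period 2, room 1: eliminating its period and room leaves {4, 6}.
Period 2, room 5: eliminating its period and room leaves {4, 6}.
Period 3, room 3: eliminating its period and room leaves {4}.
Period 4, room 1: eliminating its period and room leaves {1, 5, 6}.
Period 4, room 2: eliminating its period and room leaves {5}.
Period 4, room 3: eliminating its period and room leaves {2, 5, 6}.
Period 4, room 5: eliminating its period and room leaves {2, 5, 6}.
Period 5, room 1: eliminating its period and room leaves {5}.
Period 5, room 6: eliminating its period and room leaves {2}.
Period 6, room 1: eliminating its period and room leaves {4, 5, 6}.
Period 6, room 3: eliminating its period and room leaves {4, 5, 6}.
Period 6, room 5: eliminating its period and room leaves {4, 5, 6}.
Enumerating the assignments across these blanks that avoid any period or room repeat gives 3 completions.

3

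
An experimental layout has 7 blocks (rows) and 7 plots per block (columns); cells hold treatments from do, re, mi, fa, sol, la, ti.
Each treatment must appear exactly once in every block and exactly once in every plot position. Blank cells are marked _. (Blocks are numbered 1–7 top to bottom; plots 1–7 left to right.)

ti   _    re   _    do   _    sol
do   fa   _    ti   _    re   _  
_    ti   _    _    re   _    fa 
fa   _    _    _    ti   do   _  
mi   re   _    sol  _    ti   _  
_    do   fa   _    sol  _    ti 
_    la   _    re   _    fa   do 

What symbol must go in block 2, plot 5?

la

Block 1, plot 2: block 1 has {do, re, sol, ti} and plot 2 has {do, re, fa, la, ti}, leaving only mi.
Block 1, plot 6: block 1 has {do, re, mi, sol, ti} and plot 6 has {do, re, fa, ti}, leaving only la.
Block 1, plot 4: block 1 has {do, re, mi, sol, la, ti} and plot 4 has {re, sol, ti}, leaving only fa.
Block 4, plot 2: block 4 has {do, fa, ti} and plot 2 has {do, re, mi, fa, la, ti}, leaving only sol.
Block 5, plot 7: block 5 has {re, mi, sol, ti} and plot 7 has {do, fa, sol, ti}, leaving only la.
Block 2, plot 7: block 2 has {do, re, fa, ti} and plot 7 has {do, fa, sol, la, ti}, leaving only mi.
Block 2 already has {do, re, mi, fa, ti} and plot 5 already has {do, re, sol, ti}, so block 2, plot 5 must be la.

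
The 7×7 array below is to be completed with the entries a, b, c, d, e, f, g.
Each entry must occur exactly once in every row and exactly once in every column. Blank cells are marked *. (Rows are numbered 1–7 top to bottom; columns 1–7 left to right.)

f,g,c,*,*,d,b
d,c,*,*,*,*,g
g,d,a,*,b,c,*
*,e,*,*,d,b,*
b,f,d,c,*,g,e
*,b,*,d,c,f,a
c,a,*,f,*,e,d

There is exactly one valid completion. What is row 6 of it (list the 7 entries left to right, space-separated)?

Row 6, column 1: row 6 has {a, b, c, d, f} and column 1 has {b, c, d, f, g}, leaving only e.
Row 6, column 3: row 6 has {a, b, c, d, e, f} and column 3 has {a, c, d}, leaving only g.
So row 6 reads: e b g d c f a.

e b g d c f a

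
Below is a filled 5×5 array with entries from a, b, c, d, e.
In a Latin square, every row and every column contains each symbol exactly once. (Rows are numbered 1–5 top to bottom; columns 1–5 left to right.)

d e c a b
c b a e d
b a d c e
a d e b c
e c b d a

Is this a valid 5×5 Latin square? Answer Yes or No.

Each row is a permutation of the 5 symbols, and so is each column.

Yes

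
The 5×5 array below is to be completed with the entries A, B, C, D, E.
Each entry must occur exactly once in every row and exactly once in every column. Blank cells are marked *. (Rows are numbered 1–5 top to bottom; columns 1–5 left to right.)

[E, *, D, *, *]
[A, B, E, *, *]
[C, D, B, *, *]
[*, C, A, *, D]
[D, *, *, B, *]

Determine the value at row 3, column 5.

Row 1, column 2: row 1 has {D, E} and column 2 has {B, C, D}, leaving only A.
Row 1, column 4: row 1 has {A, D, E} and column 4 has {B}, leaving only C.
Row 1, column 5: row 1 has {A, C, D, E} and column 5 has {D}, leaving only B.
Row 2, column 4: row 2 has {A, B, E} and column 4 has {B, C}, leaving only D.
Row 2, column 5: row 2 has {A, B, D, E} and column 5 has {B, D}, leaving only C.
Row 4, column 1: row 4 has {A, C, D} and column 1 has {A, C, D, E}, leaving only B.
Row 4, column 4: row 4 has {A, B, C, D} and column 4 has {B, C, D}, leaving only E.
Row 3, column 4: row 3 has {B, C, D} and column 4 has {B, C, D, E}, leaving only A.
Row 3 already has {A, B, C, D} and column 5 already has {B, C, D}, so row 3, column 5 must be E.

E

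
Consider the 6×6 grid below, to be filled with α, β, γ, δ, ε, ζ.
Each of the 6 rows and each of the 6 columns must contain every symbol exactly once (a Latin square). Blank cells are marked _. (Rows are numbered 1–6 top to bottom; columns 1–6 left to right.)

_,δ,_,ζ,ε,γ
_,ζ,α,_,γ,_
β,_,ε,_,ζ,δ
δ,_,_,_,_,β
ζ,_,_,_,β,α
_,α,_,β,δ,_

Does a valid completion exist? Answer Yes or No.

No

Row 1, column 1: row 1 has {γ, δ, ε, ζ} and column 1 has {β, δ, ζ}, so it must be α.
Row 1, column 3: row 1 has {α, γ, δ, ε, ζ} and column 3 has {α, ε}, so it must be β.
Row 2, column 1: row 2 has {α, γ, ζ} and column 1 has {α, β, δ, ζ}, so it must be ε.
Now row 2, column 6: row 2 together with column 6 already contain {α, β, γ, δ, ε, ζ} — every symbol — so nothing can go there. The grid has no valid completion.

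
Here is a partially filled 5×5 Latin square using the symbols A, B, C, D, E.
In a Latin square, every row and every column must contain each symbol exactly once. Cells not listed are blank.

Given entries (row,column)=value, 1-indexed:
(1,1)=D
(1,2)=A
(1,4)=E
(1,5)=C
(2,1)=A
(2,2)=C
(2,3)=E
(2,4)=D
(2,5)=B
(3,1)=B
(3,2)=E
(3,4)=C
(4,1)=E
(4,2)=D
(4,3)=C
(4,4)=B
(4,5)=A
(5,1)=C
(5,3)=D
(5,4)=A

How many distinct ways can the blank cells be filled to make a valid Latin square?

1

Row 1, column 3: eliminating its row and column leaves {B}.
Row 3, column 3: eliminating its row and column leaves {A}.
Row 3, column 5: eliminating its row and column leaves {D}.
Row 5, column 2: eliminating its row and column leaves {B}.
Row 5, column 5: eliminating its row and column leaves {E}.
Only one assignment across all blanks avoids any row or column repeat, giving 1 completion.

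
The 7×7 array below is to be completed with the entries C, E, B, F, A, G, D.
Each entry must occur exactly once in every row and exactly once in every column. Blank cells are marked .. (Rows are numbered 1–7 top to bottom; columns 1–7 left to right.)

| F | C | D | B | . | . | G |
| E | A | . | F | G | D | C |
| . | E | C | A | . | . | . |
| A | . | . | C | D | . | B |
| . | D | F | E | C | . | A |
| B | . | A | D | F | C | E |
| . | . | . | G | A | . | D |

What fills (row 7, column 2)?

B

Row 1, column 5: row 1 has {C, B, F, G, D} and column 5 has {C, F, A, G, D}, leaving only E.
Row 1, column 6: row 1 has {C, E, B, F, G, D} and column 6 has {C, D}, leaving only A.
Row 2, column 3: row 2 has {C, E, F, A, G, D} and column 3 has {C, F, A, D}, leaving only B.
Row 3, column 5: row 3 has {C, E, A} and column 5 has {C, E, F, A, G, D}, leaving only B.
Row 3, column 7: row 3 has {C, E, B, A} and column 7 has {C, E, B, A, G, D}, leaving only F.
Row 3, column 6: row 3 has {C, E, B, F, A} and column 6 has {C, A, D}, leaving only G.
Row 3, column 1: row 3 has {C, E, B, F, A, G} and column 1 has {E, B, F, A}, leaving only D.
Row 5, column 1: row 5 has {C, E, F, A, D} and column 1 has {E, B, F, A, D}, leaving only G.
Row 5, column 6: row 5 has {C, E, F, A, G, D} and column 6 has {C, A, G, D}, leaving only B.
Row 6, column 2: row 6 has {C, E, B, F, A, D} and column 2 has {C, E, A, D}, leaving only G.
Row 4, column 2: row 4 has {C, B, A, D} and column 2 has {C, E, A, G, D}, leaving only F.
Row 7 already has {A, G, D} and column 2 already has {C, E, F, A, G, D}, so row 7, column 2 must be B.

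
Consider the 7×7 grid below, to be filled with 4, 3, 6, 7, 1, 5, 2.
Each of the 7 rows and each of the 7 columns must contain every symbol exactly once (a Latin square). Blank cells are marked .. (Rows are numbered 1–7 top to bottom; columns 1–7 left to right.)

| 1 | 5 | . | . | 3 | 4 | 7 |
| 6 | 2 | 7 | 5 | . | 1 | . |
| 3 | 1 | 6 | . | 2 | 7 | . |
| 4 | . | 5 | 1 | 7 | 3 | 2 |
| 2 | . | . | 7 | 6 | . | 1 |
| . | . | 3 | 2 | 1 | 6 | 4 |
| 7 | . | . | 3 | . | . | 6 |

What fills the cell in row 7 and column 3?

1

Row 1, column 3: row 1 has {4, 3, 7, 1, 5} and column 3 has {3, 6, 7, 5}, leaving only 2.
Row 1, column 4: row 1 has {4, 3, 7, 1, 5, 2} and column 4 has {3, 7, 1, 5, 2}, leaving only 6.
Row 2, column 5: row 2 has {6, 7, 1, 5, 2} and column 5 has {3, 6, 7, 1, 2}, leaving only 4.
Row 2, column 7: row 2 has {4, 6, 7, 1, 5, 2} and column 7 has {4, 6, 7, 1, 2}, leaving only 3.
Row 3, column 4: row 3 has {3, 6, 7, 1, 2} and column 4 has {3, 6, 7, 1, 5, 2}, leaving only 4.
Row 3, column 7: row 3 has {4, 3, 6, 7, 1, 2} and column 7 has {4, 3, 6, 7, 1, 2}, leaving only 5.
Row 4, column 2: row 4 has {4, 3, 7, 1, 5, 2} and column 2 has {1, 5, 2}, leaving only 6.
Row 5, column 3: row 5 has {6, 7, 1, 2} and column 3 has {3, 6, 7, 5, 2}, leaving only 4.
Row 7 already has {3, 6, 7} and column 3 already has {4, 3, 6, 7, 5, 2}, so row 7, column 3 must be 1.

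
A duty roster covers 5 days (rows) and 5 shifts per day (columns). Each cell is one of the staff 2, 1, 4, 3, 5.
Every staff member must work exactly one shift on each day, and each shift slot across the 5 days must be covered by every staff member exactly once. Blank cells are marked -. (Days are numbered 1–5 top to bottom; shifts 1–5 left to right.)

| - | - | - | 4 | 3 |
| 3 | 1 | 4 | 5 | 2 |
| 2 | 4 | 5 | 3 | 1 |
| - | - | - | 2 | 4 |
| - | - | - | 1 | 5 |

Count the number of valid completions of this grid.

Day 1, shift 1: eliminating its day and shift leaves {1, 5}.
Day 1, shift 2: eliminating its day and shift leaves {2, 5}.
Day 1, shift 3: eliminating its day and shift leaves {2, 1}.
Day 4, shift 1: eliminating its day and shift leaves {1, 5}.
Day 4, shift 2: eliminating its day and shift leaves {3, 5}.
Day 4, shift 3: eliminating its day and shift leaves {1, 3}.
Day 5, shift 1: eliminating its day and shift leaves {4}.
Day 5, shift 2: eliminating its day and shift leaves {2, 3}.
Day 5, shift 3: eliminating its day and shift leaves {2, 3}.
Enumerating the assignments across these blanks that avoid any day or shift repeat gives 2 completions.

2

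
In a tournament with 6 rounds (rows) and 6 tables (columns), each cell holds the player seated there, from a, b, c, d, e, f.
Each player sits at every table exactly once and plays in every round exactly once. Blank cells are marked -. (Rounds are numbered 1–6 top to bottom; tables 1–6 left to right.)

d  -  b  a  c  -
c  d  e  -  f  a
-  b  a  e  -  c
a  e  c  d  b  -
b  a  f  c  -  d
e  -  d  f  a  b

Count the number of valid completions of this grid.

Round 1, table 2: eliminating its round and table leaves {f}.
Round 1, table 6: eliminating its round and table leaves {e, f}.
Round 2, table 4: eliminating its round and table leaves {b}.
Round 3, table 1: eliminating its round and table leaves {f}.
Round 3, table 5: eliminating its round and table leaves {d}.
Round 4, table 6: eliminating its round and table leaves {f}.
Round 5, table 5: eliminating its round and table leaves {e}.
Round 6, table 2: eliminating its round and table leaves {c}.
Only one assignment across all blanks avoids any round or table repeat, giving 1 completion.

1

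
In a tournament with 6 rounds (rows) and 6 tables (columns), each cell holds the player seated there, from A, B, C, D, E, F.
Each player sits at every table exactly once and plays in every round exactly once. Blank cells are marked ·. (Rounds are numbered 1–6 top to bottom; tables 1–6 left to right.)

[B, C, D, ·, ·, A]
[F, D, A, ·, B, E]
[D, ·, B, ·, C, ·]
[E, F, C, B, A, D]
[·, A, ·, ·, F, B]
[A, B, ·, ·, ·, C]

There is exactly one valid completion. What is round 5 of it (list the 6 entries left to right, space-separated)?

C A E D F B

Round 5, table 1: round 5 has {A, B, F} and table 1 has {A, B, D, E, F}, leaving only C.
Round 5, table 3: round 5 has {A, B, C, F} and table 3 has {A, B, C, D}, leaving only E.
Round 5, table 4: round 5 has {A, B, C, E, F} and table 4 has {B}, leaving only D.
So round 5 reads: C A E D F B.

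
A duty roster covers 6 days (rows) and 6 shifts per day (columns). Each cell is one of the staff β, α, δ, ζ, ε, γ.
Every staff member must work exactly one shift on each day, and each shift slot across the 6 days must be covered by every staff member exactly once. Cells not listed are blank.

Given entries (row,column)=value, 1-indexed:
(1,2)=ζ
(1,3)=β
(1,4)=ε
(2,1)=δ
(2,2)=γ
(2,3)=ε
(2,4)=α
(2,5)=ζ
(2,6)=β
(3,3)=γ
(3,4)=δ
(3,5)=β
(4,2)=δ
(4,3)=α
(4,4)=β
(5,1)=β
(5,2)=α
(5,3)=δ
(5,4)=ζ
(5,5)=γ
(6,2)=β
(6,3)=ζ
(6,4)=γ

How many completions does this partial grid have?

Day 1, shift 1: eliminating its day and shift leaves {α, γ}.
Day 1, shift 5: eliminating its day and shift leaves {α, δ}.
Day 1, shift 6: eliminating its day and shift leaves {α, δ, γ}.
Day 3, shift 1: eliminating its day and shift leaves {α, ζ, ε}.
Day 3, shift 2: eliminating its day and shift leaves {ε}.
Day 3, shift 6: eliminating its day and shift leaves {α, ζ, ε}.
Day 4, shift 1: eliminating its day and shift leaves {ζ, ε, γ}.
Day 4, shift 5: eliminating its day and shift leaves {ε}.
Day 4, shift 6: eliminating its day and shift leaves {ζ, ε, γ}.
Day 5, shift 6: eliminating its day and shift leaves {ε}.
Day 6, shift 1: eliminating its day and shift leaves {α, ε}.
Day 6, shift 5: eliminating its day and shift leaves {α, δ, ε}.
Day 6, shift 6: eliminating its day and shift leaves {α, δ, ε}.
Enumerating the assignments across these blanks that avoid any day or shift repeat gives 3 completions.

3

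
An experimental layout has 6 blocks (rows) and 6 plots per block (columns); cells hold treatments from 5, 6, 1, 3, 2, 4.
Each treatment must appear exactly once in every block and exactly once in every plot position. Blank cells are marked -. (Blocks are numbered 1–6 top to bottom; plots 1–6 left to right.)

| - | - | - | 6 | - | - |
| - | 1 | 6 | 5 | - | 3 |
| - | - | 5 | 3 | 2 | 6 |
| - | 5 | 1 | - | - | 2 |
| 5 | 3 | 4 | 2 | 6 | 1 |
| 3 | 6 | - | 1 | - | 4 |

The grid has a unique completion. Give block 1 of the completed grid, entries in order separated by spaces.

4 2 3 6 1 5

Block 1, plot 6: block 1 has {6} and plot 6 has {6, 1, 3, 2, 4}, leaving only 5.
Block 2, plot 5: block 2 has {5, 6, 1, 3} and plot 5 has {6, 2}, leaving only 4.
Block 2, plot 1: block 2 has {5, 6, 1, 3, 4} and plot 1 has {5, 3}, leaving only 2.
Block 3, plot 2: block 3 has {5, 6, 3, 2} and plot 2 has {5, 6, 1, 3}, leaving only 4.
Block 1, plot 2: block 1 has {5, 6} and plot 2 has {5, 6, 1, 3, 4}, leaving only 2.
Block 1, plot 3: block 1 has {5, 6, 2} and plot 3 has {5, 6, 1, 4}, leaving only 3.
Block 1, plot 5: block 1 has {5, 6, 3, 2} and plot 5 has {6, 2, 4}, leaving only 1.
Block 1, plot 1: block 1 has {5, 6, 1, 3, 2} and plot 1 has {5, 3, 2}, leaving only 4.
So block 1 reads: 4 2 3 6 1 5.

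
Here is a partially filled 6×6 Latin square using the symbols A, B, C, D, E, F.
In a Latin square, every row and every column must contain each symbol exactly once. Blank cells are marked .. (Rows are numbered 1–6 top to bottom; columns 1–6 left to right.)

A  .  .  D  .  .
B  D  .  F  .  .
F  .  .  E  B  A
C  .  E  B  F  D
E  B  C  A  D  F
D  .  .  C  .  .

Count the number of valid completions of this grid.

Row 1, column 2: eliminating its row and column leaves {C, E, F}.
Row 1, column 3: eliminating its row and column leaves {B, F}.
Row 1, column 5: eliminating its row and column leaves {C, E}.
Row 1, column 6: eliminating its row and column leaves {B, C, E}.
Row 2, column 3: eliminating its row and column leaves {A}.
Row 2, column 5: eliminating its row and column leaves {A, C, E}.
Row 2, column 6: eliminating its row and column leaves {C, E}.
Row 3, column 2: eliminating its row and column leaves {C}.
Row 3, column 3: eliminating its row and column leaves {D}.
Row 4, column 2: eliminating its row and column leaves {A}.
Row 6, column 2: eliminating its row and column leaves {A, E, F}.
Row 6, column 3: eliminating its row and column leaves {A, B, F}.
Row 6, column 5: eliminating its row and column leaves {A, E}.
Row 6, column 6: eliminating its row and column leaves {B, E}.
Enumerating the assignments across these blanks that avoid any row or column repeat gives 3 completions.

3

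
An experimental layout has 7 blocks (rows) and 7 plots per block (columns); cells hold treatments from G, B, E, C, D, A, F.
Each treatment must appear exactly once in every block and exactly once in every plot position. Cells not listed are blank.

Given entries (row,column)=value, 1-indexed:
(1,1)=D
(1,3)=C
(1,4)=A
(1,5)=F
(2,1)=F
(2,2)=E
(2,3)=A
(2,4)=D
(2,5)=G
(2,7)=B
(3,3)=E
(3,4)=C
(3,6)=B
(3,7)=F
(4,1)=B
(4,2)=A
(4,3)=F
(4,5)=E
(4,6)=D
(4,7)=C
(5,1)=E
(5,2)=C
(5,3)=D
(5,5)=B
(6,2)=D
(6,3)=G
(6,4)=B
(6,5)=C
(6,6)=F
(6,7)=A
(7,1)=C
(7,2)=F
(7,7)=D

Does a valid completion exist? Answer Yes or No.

No

Block 6, plot 1: block 6 together with plot 1 already contain {G, B, E, C, D, A, F} — every symbol — so nothing can go there. The grid has no valid completion.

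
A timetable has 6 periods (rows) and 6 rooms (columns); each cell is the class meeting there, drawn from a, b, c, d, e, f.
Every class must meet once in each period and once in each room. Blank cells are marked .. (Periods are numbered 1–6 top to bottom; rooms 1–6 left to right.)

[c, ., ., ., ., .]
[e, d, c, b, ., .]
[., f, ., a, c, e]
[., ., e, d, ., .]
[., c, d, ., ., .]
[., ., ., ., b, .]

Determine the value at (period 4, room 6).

c

Period 3, room 3: period 3 has {a, c, e, f} and room 3 has {c, d, e}, leaving only b.
Period 3, room 1: period 3 has {a, b, c, e, f} and room 1 has {c, e}, leaving only d.
Period 4, room 6 is narrowed to {a, b, c, f}.
If it were a, then period 4, room 5 would be left with no valid symbol.
If it were b, then period 4, room 5 would be left with no valid symbol.
If it were f, then period 4, room 2 would be left with no valid symbol.
So period 4, room 6 must be c.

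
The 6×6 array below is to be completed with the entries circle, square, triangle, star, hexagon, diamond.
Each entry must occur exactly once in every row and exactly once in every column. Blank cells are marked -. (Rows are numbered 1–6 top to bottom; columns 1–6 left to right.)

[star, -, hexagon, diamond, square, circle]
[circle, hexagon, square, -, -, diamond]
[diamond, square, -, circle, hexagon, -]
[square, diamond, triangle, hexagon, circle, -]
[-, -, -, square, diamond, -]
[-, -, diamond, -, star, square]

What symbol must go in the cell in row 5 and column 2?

star

Row 1, column 2: row 1 has {circle, square, star, hexagon, diamond} and column 2 has {square, hexagon, diamond}, leaving only triangle.
Row 2, column 5: row 2 has {circle, square, hexagon, diamond} and column 5 has {circle, square, star, hexagon, diamond}, leaving only triangle.
Row 2, column 4: row 2 has {circle, square, triangle, hexagon, diamond} and column 4 has {circle, square, hexagon, diamond}, leaving only star.
Row 3, column 3: row 3 has {circle, square, hexagon, diamond} and column 3 has {square, triangle, hexagon, diamond}, leaving only star.
Row 3, column 6: row 3 has {circle, square, star, hexagon, diamond} and column 6 has {circle, square, diamond}, leaving only triangle.
Row 4, column 6: row 4 has {circle, square, triangle, hexagon, diamond} and column 6 has {circle, square, triangle, diamond}, leaving only star.
Row 5, column 3: row 5 has {square, diamond} and column 3 has {square, triangle, star, hexagon, diamond}, leaving only circle.
Row 5 already has {circle, square, diamond} and column 2 already has {square, triangle, hexagon, diamond}, so row 5, column 2 must be star.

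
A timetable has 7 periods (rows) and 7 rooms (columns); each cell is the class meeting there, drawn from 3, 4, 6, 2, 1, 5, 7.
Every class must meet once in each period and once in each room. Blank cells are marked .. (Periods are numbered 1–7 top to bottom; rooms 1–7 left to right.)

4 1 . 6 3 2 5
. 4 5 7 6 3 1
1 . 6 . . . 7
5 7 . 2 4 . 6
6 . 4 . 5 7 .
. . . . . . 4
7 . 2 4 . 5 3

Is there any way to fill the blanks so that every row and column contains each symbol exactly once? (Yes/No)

No period or room among the givens repeats a symbol, and propagating forced cells runs into no contradiction.
One valid completion exists (for instance, 4 1 7 6 3 2 5 / 2 4 5 7 6 3 1 / 1 5 6 3 2 4 7 / 5 7 3 2 4 1 6 / 6 3 4 1 5 7 2 / 3 2 1 5 7 6 4 / 7 6 2 4 1 5 3).

Yes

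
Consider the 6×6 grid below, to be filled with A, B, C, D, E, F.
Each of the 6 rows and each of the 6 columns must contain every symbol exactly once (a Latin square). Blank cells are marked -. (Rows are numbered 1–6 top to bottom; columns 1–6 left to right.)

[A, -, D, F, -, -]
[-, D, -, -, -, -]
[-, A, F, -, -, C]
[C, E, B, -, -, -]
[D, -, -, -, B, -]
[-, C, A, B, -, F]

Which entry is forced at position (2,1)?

F

Row 1, column 2: row 1 has {A, D, F} and column 2 has {A, C, D, E}, leaving only B.
Row 1, column 6: row 1 has {A, B, D, F} and column 6 has {C, F}, leaving only E.
Row 1, column 5: row 1 has {A, B, D, E, F} and column 5 has {B}, leaving only C.
Row 5, column 2: row 5 has {B, D} and column 2 has {A, B, C, D, E}, leaving only F.
Row 5, column 6: row 5 has {B, D, F} and column 6 has {C, E, F}, leaving only A.
Row 2, column 6: row 2 has {D} and column 6 has {A, C, E, F}, leaving only B.
Row 4, column 6: row 4 has {B, C, E} and column 6 has {A, B, C, E, F}, leaving only D.
Row 4, column 4: row 4 has {B, C, D, E} and column 4 has {B, F}, leaving only A.
Row 4, column 5: row 4 has {A, B, C, D, E} and column 5 has {B, C}, leaving only F.
Row 6, column 1: row 6 has {A, B, C, F} and column 1 has {A, C, D}, leaving only E.
Row 2 already has {B, D} and column 1 already has {A, C, D, E}, so row 2, column 1 must be F.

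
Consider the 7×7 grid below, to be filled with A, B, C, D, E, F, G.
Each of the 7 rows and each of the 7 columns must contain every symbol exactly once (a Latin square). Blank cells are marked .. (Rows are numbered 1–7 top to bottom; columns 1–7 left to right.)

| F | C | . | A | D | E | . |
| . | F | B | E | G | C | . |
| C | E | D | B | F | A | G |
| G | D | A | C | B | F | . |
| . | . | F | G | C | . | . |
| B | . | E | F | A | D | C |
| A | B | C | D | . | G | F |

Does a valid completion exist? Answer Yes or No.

No row or column among the givens repeats a symbol, and propagating forced cells runs into no contradiction.
One valid completion exists (for instance, F C G A D E B / D F B E G C A / C E D B F A G / G D A C B F E / E A F G C B D / B G E F A D C / A B C D E G F).

Yes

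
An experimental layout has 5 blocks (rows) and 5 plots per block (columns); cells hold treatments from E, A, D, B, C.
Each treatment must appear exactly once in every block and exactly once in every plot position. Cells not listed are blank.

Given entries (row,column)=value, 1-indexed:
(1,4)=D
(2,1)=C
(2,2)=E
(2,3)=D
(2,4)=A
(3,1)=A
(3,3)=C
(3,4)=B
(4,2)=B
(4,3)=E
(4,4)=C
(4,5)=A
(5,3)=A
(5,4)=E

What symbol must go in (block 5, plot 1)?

Block 1, plot 3: block 1 has {D} and plot 3 has {E, A, D, C}, leaving only B.
Block 1, plot 1: block 1 has {D, B} and plot 1 has {A, C}, leaving only E.
Block 1, plot 5: block 1 has {E, D, B} and plot 5 has {A}, leaving only C.
Block 1, plot 2: block 1 has {E, D, B, C} and plot 2 has {E, B}, leaving only A.
Block 2, plot 5: block 2 has {E, A, D, C} and plot 5 has {A, C}, leaving only B.
Block 3, plot 2: block 3 has {A, B, C} and plot 2 has {E, A, B}, leaving only D.
Block 3, plot 5: block 3 has {A, D, B, C} and plot 5 has {A, B, C}, leaving only E.
Block 4, plot 1: block 4 has {E, A, B, C} and plot 1 has {E, A, C}, leaving only D.
Block 5 already has {E, A} and plot 1 already has {E, A, D, C}, so block 5, plot 1 must be B.

B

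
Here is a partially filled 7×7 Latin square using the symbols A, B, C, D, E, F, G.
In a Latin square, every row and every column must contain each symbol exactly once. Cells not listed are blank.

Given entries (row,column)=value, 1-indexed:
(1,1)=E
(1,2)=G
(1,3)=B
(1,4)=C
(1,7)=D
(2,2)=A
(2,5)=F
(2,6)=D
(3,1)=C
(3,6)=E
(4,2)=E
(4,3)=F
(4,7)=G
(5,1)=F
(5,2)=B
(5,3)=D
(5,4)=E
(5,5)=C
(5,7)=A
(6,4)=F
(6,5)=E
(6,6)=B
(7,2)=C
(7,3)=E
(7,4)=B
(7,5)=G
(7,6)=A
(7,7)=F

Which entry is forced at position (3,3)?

Row 1, column 5: row 1 has {B, C, D, E, G} and column 5 has {C, E, F, G}, leaving only A.
Row 1, column 6: row 1 has {A, B, C, D, E, G} and column 6 has {A, B, D, E}, leaving only F.
Row 2, column 4: row 2 has {A, D, F} and column 4 has {B, C, E, F}, leaving only G.
Row 2, column 1: row 2 has {A, D, F, G} and column 1 has {C, E, F}, leaving only B.
Row 2, column 3: row 2 has {A, B, D, F, G} and column 3 has {B, D, E, F}, leaving only C.
Row 2, column 7: row 2 has {A, B, C, D, F, G} and column 7 has {A, D, F, G}, leaving only E.
Row 3, column 7: row 3 has {C, E} and column 7 has {A, D, E, F, G}, leaving only B.
Row 3, column 5: row 3 has {B, C, E} and column 5 has {A, C, E, F, G}, leaving only D.
Row 3, column 2: row 3 has {B, C, D, E} and column 2 has {A, B, C, E, G}, leaving only F.
Row 3, column 4: row 3 has {B, C, D, E, F} and column 4 has {B, C, E, F, G}, leaving only A.
Row 3 already has {A, B, C, D, E, F} and column 3 already has {B, C, D, E, F}, so row 3, column 3 must be G.

G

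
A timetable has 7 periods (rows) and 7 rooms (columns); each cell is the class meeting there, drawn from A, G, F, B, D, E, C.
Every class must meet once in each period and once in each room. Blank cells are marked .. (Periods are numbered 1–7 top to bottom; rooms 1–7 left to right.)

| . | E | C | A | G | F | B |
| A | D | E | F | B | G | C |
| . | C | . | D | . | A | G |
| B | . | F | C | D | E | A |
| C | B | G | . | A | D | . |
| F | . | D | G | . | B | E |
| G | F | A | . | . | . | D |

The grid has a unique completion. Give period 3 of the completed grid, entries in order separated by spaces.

E C B D F A G

Period 3, room 1: period 3 has {A, G, D, C} and room 1 has {A, G, F, B, C}, leaving only E.
Period 3, room 3: period 3 has {A, G, D, E, C} and room 3 has {A, G, F, D, E, C}, leaving only B.
Period 3, room 5: period 3 has {A, G, B, D, E, C} and room 5 has {A, G, B, D}, leaving only F.
So period 3 reads: E C B D F A G.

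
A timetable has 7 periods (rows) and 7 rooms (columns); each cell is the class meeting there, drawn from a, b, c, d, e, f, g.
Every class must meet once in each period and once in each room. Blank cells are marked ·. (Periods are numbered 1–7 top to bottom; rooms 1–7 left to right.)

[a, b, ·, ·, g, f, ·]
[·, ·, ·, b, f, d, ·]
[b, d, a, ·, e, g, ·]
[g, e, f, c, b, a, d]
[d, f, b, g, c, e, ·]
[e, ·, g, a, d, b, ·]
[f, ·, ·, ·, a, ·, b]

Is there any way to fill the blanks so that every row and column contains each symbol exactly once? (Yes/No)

No period or room among the givens repeats a symbol, and propagating forced cells runs into no contradiction.
One valid completion exists (for instance, a b c d g f e / c a e b f d g / b d a f e g c / g e f c b a d / d f b g c e a / e c g a d b f / f g d e a c b).

Yes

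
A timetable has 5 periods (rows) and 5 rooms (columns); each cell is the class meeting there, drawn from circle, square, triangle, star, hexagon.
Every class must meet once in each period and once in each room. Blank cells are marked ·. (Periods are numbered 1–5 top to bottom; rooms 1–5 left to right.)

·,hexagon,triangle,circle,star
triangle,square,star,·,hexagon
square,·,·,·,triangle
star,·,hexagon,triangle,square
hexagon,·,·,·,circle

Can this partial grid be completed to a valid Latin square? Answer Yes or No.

No

Period 1, room 1: period 1 together with room 1 already contain {circle, square, triangle, star, hexagon} — every symbol — so nothing can go there. The grid has no valid completion.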